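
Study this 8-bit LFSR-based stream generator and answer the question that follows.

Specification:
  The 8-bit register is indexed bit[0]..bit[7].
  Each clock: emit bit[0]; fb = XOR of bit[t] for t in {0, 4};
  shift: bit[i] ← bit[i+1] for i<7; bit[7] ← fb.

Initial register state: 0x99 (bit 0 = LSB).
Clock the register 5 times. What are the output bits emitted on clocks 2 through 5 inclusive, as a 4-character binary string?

reg_0 = 0x99
clock 1: out=1, reg = 0x4C
clock 2: out=0, reg = 0x26
clock 3: out=0, reg = 0x13
clock 4: out=1, reg = 0x09
clock 5: out=1, reg = 0x84

0011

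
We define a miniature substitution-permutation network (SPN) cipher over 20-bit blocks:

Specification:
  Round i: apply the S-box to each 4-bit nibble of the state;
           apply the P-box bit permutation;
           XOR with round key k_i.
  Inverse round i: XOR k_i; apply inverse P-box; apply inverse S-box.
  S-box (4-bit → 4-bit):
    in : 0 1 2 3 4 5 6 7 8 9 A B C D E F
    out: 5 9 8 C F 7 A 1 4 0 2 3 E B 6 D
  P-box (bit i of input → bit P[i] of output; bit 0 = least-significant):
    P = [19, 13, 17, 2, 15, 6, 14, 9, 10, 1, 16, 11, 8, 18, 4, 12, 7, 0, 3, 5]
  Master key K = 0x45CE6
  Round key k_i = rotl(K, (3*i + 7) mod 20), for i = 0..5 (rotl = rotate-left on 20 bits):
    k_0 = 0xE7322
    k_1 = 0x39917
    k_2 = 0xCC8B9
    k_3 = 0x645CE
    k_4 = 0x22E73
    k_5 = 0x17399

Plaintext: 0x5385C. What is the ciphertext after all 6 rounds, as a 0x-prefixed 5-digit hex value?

s_0 = plaintext = 0x5385C
s_1 = Round(s_0, k_0) = 0xD83FF
s_2 = Round(s_1, k_1) = 0x853A2
s_3 = Round(s_2, k_2) = 0x9C1E5
s_4 = Round(s_3, k_3) = 0x8399E
s_5 = Round(s_4, k_4) = 0x01E6B
s_6 = Round(s_5, k_5) = 0x84053

0x84053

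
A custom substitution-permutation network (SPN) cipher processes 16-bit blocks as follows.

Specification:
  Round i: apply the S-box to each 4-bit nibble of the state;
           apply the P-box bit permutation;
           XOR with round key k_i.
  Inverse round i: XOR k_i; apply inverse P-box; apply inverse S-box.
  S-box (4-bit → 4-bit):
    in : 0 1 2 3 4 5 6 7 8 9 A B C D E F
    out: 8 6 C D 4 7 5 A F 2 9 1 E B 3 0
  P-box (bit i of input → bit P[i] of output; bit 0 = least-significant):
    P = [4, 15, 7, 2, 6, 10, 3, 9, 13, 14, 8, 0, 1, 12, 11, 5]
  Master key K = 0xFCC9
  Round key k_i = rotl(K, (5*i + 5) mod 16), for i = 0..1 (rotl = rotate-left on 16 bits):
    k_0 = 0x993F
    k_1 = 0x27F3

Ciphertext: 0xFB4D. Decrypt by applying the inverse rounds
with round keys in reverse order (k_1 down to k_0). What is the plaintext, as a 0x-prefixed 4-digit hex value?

s_0 = ciphertext = 0xFB4D
s_1 = InvRound(s_0, k_1) = 0x8918
s_2 = InvRound(s_1, k_0) = 0xD0F0

0xD0F0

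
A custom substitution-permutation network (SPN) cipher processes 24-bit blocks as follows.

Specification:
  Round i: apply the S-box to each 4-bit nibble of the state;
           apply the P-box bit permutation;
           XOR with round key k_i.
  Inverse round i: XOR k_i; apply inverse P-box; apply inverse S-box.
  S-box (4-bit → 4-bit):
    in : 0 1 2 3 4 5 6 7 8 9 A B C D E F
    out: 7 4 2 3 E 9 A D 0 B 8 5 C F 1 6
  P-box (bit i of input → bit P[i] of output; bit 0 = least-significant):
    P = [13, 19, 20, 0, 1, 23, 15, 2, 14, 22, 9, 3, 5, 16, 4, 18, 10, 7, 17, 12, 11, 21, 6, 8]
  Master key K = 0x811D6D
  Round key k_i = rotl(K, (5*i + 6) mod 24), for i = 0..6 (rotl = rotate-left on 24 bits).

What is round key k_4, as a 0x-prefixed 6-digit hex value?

0x0475B6

K = 0x811D6D
k_0 = rotl(K, (5*0+6) mod 24) = rotl(K, 6) = 0x475B60
k_1 = rotl(K, (5*1+6) mod 24) = rotl(K, 11) = 0xEB6C08
k_2 = rotl(K, (5*2+6) mod 24) = rotl(K, 16) = 0x6D811D
k_3 = rotl(K, (5*3+6) mod 24) = rotl(K, 21) = 0xB023AD
k_4 = rotl(K, (5*4+6) mod 24) = rotl(K, 2) = 0x0475B6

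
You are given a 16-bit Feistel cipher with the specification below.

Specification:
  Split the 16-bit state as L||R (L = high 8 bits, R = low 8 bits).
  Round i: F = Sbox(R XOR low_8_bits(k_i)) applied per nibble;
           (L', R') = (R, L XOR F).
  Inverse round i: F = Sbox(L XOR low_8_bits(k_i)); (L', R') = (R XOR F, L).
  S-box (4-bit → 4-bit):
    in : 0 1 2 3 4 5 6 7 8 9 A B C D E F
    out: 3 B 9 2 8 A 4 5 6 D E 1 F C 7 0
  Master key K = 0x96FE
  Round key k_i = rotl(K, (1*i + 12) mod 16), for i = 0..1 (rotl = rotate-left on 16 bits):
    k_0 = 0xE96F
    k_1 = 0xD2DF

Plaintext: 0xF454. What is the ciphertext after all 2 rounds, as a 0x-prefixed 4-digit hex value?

0xD56A

s_0 = plaintext = 0xF454
s_1 = Round(s_0, k_0) = 0x54D5
s_2 = Round(s_1, k_1) = 0xD56A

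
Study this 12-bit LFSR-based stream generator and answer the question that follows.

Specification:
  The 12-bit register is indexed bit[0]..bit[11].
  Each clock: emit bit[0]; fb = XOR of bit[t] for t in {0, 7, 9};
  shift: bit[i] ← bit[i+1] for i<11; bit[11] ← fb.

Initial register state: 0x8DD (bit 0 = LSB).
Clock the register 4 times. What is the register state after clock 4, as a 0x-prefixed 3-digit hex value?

reg_0 = 0x8DD
clock 1: out=1, reg = 0x46E
clock 2: out=0, reg = 0x237
clock 3: out=1, reg = 0x11B
clock 4: out=1, reg = 0x88D

0x88D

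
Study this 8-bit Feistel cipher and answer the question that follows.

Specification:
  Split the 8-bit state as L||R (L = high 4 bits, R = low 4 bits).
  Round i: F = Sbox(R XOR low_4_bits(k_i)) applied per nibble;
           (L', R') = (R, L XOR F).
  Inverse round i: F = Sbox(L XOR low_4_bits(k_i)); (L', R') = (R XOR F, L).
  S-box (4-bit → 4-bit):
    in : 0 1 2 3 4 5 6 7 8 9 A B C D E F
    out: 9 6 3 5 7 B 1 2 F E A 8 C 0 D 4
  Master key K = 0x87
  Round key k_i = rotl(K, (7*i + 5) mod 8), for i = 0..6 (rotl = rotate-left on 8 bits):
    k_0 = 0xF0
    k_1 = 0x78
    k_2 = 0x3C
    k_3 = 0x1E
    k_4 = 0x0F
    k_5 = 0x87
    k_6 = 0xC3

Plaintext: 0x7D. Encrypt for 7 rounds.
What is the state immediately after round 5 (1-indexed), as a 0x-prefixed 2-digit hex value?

s_0 = plaintext = 0x7D
s_1 = Round(s_0, k_0) = 0xD7
s_2 = Round(s_1, k_1) = 0x79
s_3 = Round(s_2, k_2) = 0x9C
s_4 = Round(s_3, k_3) = 0xCA
s_5 = Round(s_4, k_4) = 0xA7
s_6 = Round(s_5, k_5) = 0x73
s_7 = Round(s_6, k_6) = 0x3E

0xA7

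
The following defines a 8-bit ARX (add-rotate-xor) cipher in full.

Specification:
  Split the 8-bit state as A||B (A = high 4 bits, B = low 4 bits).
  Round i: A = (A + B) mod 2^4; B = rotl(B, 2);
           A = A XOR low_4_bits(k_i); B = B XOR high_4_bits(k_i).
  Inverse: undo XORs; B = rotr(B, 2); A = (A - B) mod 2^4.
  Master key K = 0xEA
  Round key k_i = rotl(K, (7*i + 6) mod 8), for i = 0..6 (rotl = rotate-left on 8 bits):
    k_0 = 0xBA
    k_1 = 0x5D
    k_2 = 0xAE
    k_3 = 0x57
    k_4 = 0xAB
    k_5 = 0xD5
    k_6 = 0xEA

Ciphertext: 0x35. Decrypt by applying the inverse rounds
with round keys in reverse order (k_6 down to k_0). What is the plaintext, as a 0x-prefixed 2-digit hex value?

0xAD

s_0 = ciphertext = 0x35
s_1 = InvRound(s_0, k_6) = 0xBE
s_2 = InvRound(s_1, k_5) = 0x2C
s_3 = InvRound(s_2, k_4) = 0x09
s_4 = InvRound(s_3, k_3) = 0x43
s_5 = InvRound(s_4, k_2) = 0x46
s_6 = InvRound(s_5, k_1) = 0xDC
s_7 = InvRound(s_6, k_0) = 0xAD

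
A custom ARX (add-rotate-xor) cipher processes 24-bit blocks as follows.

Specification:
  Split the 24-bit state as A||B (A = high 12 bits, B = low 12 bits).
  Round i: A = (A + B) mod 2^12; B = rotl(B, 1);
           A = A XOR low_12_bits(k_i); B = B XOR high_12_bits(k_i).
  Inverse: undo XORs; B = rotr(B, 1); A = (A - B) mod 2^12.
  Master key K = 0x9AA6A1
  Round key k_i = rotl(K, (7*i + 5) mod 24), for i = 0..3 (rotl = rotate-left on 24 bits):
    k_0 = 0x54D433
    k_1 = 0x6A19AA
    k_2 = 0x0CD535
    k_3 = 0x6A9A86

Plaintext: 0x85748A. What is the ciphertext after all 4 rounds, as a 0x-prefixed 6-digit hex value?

s_0 = plaintext = 0x85748A
s_1 = Round(s_0, k_0) = 0x8D2C59
s_2 = Round(s_1, k_1) = 0xC81E12
s_3 = Round(s_2, k_2) = 0xFA6CE8
s_4 = Round(s_3, k_3) = 0x608F78

0x608F78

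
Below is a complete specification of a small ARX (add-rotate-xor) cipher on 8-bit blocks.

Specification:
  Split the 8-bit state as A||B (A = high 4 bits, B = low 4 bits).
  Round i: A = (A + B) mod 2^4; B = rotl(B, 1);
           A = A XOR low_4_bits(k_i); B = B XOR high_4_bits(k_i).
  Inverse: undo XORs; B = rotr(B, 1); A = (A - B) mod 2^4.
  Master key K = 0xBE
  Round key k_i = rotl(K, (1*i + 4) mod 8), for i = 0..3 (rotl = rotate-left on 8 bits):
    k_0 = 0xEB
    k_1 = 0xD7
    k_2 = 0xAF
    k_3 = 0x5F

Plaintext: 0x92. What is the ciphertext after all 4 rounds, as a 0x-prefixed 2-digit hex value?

s_0 = plaintext = 0x92
s_1 = Round(s_0, k_0) = 0x0A
s_2 = Round(s_1, k_1) = 0xD8
s_3 = Round(s_2, k_2) = 0xAB
s_4 = Round(s_3, k_3) = 0xA2

0xA2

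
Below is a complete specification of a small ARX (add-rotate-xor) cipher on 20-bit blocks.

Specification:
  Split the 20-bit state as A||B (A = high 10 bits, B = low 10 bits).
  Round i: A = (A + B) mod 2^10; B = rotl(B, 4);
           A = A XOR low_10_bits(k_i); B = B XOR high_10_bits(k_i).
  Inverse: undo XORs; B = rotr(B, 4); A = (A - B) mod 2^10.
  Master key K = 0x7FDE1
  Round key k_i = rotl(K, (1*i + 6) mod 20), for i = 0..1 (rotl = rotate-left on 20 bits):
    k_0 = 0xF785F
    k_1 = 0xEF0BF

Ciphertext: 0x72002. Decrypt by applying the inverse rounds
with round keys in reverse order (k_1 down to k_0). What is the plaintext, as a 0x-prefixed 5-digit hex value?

s_0 = ciphertext = 0x72002
s_1 = InvRound(s_0, k_1) = 0x6F3BB
s_2 = InvRound(s_1, k_0) = 0x27546

0x27546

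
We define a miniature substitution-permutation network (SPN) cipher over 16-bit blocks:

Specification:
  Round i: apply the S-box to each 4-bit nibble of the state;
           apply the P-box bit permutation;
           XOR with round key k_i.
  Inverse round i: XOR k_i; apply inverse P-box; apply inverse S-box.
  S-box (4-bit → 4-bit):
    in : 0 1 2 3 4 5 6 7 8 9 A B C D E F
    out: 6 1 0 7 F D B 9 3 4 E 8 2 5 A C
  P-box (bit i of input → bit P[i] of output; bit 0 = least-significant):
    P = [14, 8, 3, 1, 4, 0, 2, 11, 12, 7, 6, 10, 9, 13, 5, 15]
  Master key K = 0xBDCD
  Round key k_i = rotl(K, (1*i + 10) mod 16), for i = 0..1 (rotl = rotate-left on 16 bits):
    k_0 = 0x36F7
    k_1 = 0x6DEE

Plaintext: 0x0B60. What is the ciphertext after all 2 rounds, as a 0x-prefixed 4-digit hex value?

s_0 = plaintext = 0x0B60
s_1 = Round(s_0, k_0) = 0x1BCE
s_2 = Round(s_1, k_1) = 0x6AED

0x6AED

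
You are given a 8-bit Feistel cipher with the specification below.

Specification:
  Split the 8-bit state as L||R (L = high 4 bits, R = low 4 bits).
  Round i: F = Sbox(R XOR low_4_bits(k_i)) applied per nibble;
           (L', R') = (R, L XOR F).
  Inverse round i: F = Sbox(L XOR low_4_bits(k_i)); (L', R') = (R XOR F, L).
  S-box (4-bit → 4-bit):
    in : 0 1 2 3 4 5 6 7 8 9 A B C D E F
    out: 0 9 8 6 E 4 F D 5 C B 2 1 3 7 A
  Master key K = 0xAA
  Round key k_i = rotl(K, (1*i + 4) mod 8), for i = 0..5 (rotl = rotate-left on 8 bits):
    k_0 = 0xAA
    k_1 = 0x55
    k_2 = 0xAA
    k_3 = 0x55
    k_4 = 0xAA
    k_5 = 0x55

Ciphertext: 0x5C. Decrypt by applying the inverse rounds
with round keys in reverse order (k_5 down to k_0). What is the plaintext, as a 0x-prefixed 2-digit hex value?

s_0 = ciphertext = 0x5C
s_1 = InvRound(s_0, k_5) = 0xC5
s_2 = InvRound(s_1, k_4) = 0xAC
s_3 = InvRound(s_2, k_3) = 0x6A
s_4 = InvRound(s_3, k_2) = 0xB6
s_5 = InvRound(s_4, k_1) = 0x1B
s_6 = InvRound(s_5, k_0) = 0x91

0x91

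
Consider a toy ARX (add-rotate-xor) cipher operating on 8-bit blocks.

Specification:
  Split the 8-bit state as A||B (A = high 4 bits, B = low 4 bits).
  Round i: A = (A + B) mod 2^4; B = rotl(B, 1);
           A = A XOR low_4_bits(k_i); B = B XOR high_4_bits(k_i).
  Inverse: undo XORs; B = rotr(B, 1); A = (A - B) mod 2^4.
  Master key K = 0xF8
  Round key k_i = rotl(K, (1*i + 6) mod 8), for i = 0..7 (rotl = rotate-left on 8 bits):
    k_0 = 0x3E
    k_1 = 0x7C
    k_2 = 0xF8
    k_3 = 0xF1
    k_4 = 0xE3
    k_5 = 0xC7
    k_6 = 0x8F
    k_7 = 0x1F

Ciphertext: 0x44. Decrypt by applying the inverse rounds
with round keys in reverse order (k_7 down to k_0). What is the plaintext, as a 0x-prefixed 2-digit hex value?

s_0 = ciphertext = 0x44
s_1 = InvRound(s_0, k_7) = 0x1A
s_2 = InvRound(s_1, k_6) = 0xD1
s_3 = InvRound(s_2, k_5) = 0xCE
s_4 = InvRound(s_3, k_4) = 0xF0
s_5 = InvRound(s_4, k_3) = 0xFF
s_6 = InvRound(s_5, k_2) = 0x70
s_7 = InvRound(s_6, k_1) = 0x0B
s_8 = InvRound(s_7, k_0) = 0xA4

0xA4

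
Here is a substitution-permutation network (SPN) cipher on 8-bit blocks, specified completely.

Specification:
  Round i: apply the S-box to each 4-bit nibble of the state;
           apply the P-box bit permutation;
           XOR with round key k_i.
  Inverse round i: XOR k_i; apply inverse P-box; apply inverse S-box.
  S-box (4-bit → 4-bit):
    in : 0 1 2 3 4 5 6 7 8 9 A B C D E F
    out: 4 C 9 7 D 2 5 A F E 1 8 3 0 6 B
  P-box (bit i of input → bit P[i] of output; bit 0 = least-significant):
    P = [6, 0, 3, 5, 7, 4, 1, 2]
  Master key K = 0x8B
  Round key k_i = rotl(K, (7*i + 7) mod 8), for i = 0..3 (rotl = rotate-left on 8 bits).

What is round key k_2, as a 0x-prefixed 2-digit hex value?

K = 0x8B
k_0 = rotl(K, (7*0+7) mod 8) = rotl(K, 7) = 0xC5
k_1 = rotl(K, (7*1+7) mod 8) = rotl(K, 6) = 0xE2
k_2 = rotl(K, (7*2+7) mod 8) = rotl(K, 5) = 0x71

0x71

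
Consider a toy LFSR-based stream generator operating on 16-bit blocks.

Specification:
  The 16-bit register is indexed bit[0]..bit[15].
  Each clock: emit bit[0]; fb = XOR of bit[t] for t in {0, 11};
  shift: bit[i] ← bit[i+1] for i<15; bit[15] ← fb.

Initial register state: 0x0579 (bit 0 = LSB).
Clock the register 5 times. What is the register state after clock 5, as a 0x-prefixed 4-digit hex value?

0xC82B

reg_0 = 0x0579
clock 1: out=1, reg = 0x82BC
clock 2: out=0, reg = 0x415E
clock 3: out=0, reg = 0x20AF
clock 4: out=1, reg = 0x9057
clock 5: out=1, reg = 0xC82B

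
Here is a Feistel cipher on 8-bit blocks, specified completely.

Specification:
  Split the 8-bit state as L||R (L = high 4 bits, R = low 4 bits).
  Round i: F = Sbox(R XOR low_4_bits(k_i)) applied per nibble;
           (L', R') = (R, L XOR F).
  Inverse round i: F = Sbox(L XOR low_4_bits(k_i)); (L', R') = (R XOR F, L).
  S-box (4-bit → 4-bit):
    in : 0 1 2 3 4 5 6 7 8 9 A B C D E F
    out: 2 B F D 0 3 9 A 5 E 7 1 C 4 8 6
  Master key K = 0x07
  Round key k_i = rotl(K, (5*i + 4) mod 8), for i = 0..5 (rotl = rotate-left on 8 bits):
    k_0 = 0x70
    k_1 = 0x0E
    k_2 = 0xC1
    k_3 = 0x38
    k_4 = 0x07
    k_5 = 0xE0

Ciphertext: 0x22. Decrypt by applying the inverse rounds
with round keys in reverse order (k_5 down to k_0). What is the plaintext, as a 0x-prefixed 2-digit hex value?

0xB1

s_0 = ciphertext = 0x22
s_1 = InvRound(s_0, k_5) = 0xD2
s_2 = InvRound(s_1, k_4) = 0x5D
s_3 = InvRound(s_2, k_3) = 0x95
s_4 = InvRound(s_3, k_2) = 0x09
s_5 = InvRound(s_4, k_1) = 0x10
s_6 = InvRound(s_5, k_0) = 0xB1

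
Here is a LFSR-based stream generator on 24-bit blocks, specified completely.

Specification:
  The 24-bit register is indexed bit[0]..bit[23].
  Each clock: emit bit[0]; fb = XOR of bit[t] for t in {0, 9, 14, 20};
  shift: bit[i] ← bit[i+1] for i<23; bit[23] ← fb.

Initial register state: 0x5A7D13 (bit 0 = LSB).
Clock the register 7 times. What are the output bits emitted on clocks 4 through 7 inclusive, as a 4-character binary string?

reg_0 = 0x5A7D13
clock 1: out=1, reg = 0xAD3E89
clock 2: out=1, reg = 0x569F44
clock 3: out=0, reg = 0x2B4FA2
clock 4: out=0, reg = 0x15A7D1
clock 5: out=1, reg = 0x8AD3E8
clock 6: out=0, reg = 0x4569F4
clock 7: out=0, reg = 0xA2B4FA

0100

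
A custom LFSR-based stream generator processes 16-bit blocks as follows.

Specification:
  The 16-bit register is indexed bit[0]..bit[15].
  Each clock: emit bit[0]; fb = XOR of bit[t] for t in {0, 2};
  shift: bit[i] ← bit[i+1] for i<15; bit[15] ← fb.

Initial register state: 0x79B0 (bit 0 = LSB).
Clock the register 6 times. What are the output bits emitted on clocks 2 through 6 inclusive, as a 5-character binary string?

00011

reg_0 = 0x79B0
clock 1: out=0, reg = 0x3CD8
clock 2: out=0, reg = 0x1E6C
clock 3: out=0, reg = 0x8F36
clock 4: out=0, reg = 0xC79B
clock 5: out=1, reg = 0xE3CD
clock 6: out=1, reg = 0x71E6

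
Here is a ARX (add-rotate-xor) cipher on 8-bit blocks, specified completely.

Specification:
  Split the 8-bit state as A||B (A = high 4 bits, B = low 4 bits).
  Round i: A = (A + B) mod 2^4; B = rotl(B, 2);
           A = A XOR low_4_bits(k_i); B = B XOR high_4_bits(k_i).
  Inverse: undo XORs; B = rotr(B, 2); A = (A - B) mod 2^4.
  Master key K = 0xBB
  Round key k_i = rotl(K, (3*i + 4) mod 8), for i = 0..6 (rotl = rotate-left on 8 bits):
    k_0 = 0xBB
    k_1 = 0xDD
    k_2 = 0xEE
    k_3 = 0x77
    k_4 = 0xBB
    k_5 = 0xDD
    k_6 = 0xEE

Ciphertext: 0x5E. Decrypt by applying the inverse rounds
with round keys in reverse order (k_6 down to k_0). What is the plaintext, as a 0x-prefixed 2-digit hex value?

0x6C

s_0 = ciphertext = 0x5E
s_1 = InvRound(s_0, k_6) = 0xB0
s_2 = InvRound(s_1, k_5) = 0xF7
s_3 = InvRound(s_2, k_4) = 0x13
s_4 = InvRound(s_3, k_3) = 0x51
s_5 = InvRound(s_4, k_2) = 0xCF
s_6 = InvRound(s_5, k_1) = 0x98
s_7 = InvRound(s_6, k_0) = 0x6C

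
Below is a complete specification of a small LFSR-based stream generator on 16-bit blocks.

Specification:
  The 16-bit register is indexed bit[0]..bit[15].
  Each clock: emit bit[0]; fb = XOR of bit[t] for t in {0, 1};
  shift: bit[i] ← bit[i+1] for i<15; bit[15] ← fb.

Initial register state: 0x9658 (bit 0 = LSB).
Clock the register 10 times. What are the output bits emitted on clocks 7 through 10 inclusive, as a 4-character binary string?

1001

reg_0 = 0x9658
clock 1: out=0, reg = 0x4B2C
clock 2: out=0, reg = 0x2596
clock 3: out=0, reg = 0x92CB
clock 4: out=1, reg = 0x4965
clock 5: out=1, reg = 0xA4B2
clock 6: out=0, reg = 0xD259
clock 7: out=1, reg = 0xE92C
clock 8: out=0, reg = 0x7496
clock 9: out=0, reg = 0xBA4B
clock 10: out=1, reg = 0x5D25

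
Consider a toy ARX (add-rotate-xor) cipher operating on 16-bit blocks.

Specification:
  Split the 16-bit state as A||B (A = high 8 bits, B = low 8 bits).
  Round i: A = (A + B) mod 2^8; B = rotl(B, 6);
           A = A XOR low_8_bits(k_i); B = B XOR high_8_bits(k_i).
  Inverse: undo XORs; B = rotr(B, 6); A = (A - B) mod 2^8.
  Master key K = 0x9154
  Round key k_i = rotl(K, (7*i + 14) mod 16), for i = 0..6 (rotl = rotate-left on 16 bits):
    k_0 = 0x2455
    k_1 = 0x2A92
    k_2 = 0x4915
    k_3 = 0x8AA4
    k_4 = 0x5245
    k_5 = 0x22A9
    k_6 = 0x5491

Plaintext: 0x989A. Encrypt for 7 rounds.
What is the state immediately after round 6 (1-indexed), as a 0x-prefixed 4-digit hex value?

0x71B1

s_0 = plaintext = 0x989A
s_1 = Round(s_0, k_0) = 0x6782
s_2 = Round(s_1, k_1) = 0x7B8A
s_3 = Round(s_2, k_2) = 0x10EB
s_4 = Round(s_3, k_3) = 0x5F70
s_5 = Round(s_4, k_4) = 0x8A4E
s_6 = Round(s_5, k_5) = 0x71B1
s_7 = Round(s_6, k_6) = 0xB338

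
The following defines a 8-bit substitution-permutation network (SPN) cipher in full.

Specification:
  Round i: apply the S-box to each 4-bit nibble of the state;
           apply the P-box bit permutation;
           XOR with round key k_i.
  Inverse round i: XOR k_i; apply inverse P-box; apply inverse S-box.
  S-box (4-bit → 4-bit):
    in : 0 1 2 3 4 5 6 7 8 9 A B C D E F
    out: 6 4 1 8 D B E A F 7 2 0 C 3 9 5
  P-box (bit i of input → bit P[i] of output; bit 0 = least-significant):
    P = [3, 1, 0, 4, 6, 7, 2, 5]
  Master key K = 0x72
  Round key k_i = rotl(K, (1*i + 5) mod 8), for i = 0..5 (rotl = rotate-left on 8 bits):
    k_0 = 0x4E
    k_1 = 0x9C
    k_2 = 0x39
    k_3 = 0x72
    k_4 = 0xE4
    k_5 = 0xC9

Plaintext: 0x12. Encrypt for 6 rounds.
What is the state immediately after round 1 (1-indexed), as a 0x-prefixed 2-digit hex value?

0x42

s_0 = plaintext = 0x12
s_1 = Round(s_0, k_0) = 0x42
s_2 = Round(s_1, k_1) = 0xF0
s_3 = Round(s_2, k_2) = 0x7E
s_4 = Round(s_3, k_3) = 0xCA
s_5 = Round(s_4, k_4) = 0xC2
s_6 = Round(s_5, k_5) = 0xE5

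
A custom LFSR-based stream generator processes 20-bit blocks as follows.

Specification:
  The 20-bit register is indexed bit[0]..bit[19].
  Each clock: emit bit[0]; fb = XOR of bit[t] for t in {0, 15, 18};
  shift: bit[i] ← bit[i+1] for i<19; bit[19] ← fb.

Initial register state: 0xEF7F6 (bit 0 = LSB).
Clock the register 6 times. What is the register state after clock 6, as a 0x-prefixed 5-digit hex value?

reg_0 = 0xEF7F6
clock 1: out=0, reg = 0x77BFB
clock 2: out=1, reg = 0x3BDFD
clock 3: out=1, reg = 0x1DEFE
clock 4: out=0, reg = 0x8EF7F
clock 5: out=1, reg = 0x477BF
clock 6: out=1, reg = 0x23BDF

0x23BDF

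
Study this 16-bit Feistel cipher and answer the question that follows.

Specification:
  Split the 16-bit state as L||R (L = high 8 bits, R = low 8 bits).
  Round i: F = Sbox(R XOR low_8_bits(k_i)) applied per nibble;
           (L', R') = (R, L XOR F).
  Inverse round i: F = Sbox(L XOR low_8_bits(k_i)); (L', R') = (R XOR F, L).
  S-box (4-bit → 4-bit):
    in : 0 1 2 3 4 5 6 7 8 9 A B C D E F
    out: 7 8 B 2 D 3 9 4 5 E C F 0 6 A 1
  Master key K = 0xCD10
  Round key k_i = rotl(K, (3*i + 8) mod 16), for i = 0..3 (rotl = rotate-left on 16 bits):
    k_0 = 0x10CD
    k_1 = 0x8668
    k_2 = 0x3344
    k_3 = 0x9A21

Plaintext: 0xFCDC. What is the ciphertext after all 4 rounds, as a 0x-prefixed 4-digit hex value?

0xF13B

s_0 = plaintext = 0xFCDC
s_1 = Round(s_0, k_0) = 0xDC74
s_2 = Round(s_1, k_1) = 0x745C
s_3 = Round(s_2, k_2) = 0x5CF1
s_4 = Round(s_3, k_3) = 0xF13B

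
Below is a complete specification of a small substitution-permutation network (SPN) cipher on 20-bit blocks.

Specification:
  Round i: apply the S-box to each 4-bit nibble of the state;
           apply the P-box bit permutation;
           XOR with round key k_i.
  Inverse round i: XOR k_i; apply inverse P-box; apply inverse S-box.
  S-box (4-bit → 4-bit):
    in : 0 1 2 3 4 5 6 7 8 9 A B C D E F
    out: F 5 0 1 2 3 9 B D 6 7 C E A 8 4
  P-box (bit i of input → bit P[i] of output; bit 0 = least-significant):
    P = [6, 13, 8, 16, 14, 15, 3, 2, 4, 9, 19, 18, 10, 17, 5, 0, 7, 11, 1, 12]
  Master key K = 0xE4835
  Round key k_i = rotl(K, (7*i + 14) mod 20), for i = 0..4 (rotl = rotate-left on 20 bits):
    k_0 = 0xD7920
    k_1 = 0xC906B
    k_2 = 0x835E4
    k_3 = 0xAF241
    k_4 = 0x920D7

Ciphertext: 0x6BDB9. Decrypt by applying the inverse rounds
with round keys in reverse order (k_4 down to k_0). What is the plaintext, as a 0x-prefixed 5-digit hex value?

0xF874C

s_0 = ciphertext = 0x6BDB9
s_1 = InvRound(s_0, k_4) = 0xCABC8
s_2 = InvRound(s_1, k_3) = 0x7DE1F
s_3 = InvRound(s_2, k_2) = 0xAC0A0
s_4 = InvRound(s_3, k_1) = 0x8DE13
s_5 = InvRound(s_4, k_0) = 0xF874C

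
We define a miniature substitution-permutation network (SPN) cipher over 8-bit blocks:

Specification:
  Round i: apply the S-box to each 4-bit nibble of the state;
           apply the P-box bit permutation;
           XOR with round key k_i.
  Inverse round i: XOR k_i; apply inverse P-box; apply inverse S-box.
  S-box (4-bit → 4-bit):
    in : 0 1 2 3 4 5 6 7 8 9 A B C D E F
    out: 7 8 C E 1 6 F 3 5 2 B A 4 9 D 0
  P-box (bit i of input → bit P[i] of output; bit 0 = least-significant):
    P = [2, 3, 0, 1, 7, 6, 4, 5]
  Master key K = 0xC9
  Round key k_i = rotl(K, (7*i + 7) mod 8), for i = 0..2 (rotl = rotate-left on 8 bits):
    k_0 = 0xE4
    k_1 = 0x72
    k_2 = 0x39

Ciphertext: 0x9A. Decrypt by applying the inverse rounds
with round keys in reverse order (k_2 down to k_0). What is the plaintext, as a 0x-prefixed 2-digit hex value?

s_0 = ciphertext = 0x9A
s_1 = InvRound(s_0, k_2) = 0xD2
s_2 = InvRound(s_1, k_1) = 0xDF
s_3 = InvRound(s_2, k_0) = 0x23

0x23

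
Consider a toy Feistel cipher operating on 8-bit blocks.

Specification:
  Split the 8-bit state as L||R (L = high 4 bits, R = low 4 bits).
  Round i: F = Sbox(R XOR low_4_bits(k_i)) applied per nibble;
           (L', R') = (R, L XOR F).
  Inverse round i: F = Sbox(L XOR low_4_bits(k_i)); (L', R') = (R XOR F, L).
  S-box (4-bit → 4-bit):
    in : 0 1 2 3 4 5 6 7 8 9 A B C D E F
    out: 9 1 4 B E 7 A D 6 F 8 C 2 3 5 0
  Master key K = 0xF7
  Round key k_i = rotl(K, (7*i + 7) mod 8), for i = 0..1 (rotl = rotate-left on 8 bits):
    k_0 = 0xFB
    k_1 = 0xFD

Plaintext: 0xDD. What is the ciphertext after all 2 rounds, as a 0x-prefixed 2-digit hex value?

s_0 = plaintext = 0xDD
s_1 = Round(s_0, k_0) = 0xD7
s_2 = Round(s_1, k_1) = 0x75

0x75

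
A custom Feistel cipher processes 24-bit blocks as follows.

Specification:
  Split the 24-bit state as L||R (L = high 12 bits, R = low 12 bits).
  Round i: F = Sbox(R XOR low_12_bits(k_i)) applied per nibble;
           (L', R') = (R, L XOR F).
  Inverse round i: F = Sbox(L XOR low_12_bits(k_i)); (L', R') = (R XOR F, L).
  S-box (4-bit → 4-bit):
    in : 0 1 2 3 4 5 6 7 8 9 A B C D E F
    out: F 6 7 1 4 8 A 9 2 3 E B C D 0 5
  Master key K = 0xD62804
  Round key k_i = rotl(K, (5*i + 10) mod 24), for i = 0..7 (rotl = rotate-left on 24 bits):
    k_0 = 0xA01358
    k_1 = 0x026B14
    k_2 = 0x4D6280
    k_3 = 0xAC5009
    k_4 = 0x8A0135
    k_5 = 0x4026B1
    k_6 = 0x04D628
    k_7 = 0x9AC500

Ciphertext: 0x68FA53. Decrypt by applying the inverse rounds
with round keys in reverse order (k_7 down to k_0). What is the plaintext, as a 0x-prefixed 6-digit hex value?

s_0 = ciphertext = 0x68FA53
s_1 = InvRound(s_0, k_7) = 0xB7668F
s_2 = InvRound(s_1, k_6) = 0xB0FB76
s_3 = InvRound(s_2, k_5) = 0x6C6B0F
s_4 = InvRound(s_3, k_4) = 0x25E6C6
s_5 = InvRound(s_4, k_3) = 0x14F25E
s_6 = InvRound(s_5, k_2) = 0x39B14F
s_7 = InvRound(s_6, k_1) = 0x36A39B
s_8 = InvRound(s_7, k_0) = 0xC8C36A

0xC8C36A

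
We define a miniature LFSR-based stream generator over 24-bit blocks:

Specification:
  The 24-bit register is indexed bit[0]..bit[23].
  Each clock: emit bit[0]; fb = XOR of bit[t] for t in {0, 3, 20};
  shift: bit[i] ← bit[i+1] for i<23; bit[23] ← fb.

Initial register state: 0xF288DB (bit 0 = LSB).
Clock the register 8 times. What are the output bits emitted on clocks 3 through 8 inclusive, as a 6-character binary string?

011011

reg_0 = 0xF288DB
clock 1: out=1, reg = 0xF9446D
clock 2: out=1, reg = 0xFCA236
clock 3: out=0, reg = 0xFE511B
clock 4: out=1, reg = 0xFF288D
clock 5: out=1, reg = 0xFF9446
clock 6: out=0, reg = 0xFFCA23
clock 7: out=1, reg = 0x7FE511
clock 8: out=1, reg = 0x3FF288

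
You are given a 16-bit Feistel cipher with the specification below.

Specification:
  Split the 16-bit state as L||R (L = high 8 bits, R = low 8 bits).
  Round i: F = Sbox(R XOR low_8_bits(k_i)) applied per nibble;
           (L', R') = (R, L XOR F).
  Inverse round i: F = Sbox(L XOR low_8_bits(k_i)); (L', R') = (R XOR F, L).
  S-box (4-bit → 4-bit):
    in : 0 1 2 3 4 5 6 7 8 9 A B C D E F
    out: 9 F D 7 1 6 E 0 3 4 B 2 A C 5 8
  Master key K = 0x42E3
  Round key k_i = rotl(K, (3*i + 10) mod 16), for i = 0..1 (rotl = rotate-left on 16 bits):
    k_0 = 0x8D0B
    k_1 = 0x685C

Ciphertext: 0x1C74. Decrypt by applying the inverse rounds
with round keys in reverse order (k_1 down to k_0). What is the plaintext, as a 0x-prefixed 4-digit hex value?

s_0 = ciphertext = 0x1C74
s_1 = InvRound(s_0, k_1) = 0x6D1C
s_2 = InvRound(s_1, k_0) = 0xF26D

0xF26D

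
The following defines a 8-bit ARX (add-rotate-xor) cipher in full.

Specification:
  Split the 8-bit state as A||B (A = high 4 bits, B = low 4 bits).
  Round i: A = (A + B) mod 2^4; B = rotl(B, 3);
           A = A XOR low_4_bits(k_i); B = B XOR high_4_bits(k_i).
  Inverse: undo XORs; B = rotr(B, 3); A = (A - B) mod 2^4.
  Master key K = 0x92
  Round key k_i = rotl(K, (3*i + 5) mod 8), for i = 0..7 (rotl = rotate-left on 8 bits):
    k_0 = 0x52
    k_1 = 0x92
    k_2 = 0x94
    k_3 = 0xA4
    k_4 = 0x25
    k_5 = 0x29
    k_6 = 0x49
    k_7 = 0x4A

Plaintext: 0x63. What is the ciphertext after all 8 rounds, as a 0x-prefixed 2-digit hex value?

s_0 = plaintext = 0x63
s_1 = Round(s_0, k_0) = 0xBC
s_2 = Round(s_1, k_1) = 0x5F
s_3 = Round(s_2, k_2) = 0x06
s_4 = Round(s_3, k_3) = 0x29
s_5 = Round(s_4, k_4) = 0xEE
s_6 = Round(s_5, k_5) = 0x55
s_7 = Round(s_6, k_6) = 0x3E
s_8 = Round(s_7, k_7) = 0xB3

0xB3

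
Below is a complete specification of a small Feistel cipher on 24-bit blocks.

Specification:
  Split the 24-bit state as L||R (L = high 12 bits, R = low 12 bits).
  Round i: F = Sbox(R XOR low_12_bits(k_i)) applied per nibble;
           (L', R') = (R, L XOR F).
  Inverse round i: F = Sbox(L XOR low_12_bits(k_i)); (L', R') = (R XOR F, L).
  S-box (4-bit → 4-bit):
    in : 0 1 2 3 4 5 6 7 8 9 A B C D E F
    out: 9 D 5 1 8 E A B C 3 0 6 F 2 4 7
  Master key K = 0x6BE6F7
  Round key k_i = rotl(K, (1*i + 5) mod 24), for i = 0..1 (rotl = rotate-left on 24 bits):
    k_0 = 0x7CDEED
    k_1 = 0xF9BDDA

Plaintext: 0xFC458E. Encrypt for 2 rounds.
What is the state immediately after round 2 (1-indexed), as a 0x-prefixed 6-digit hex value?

s_0 = plaintext = 0xFC458E
s_1 = Round(s_0, k_0) = 0x58E965
s_2 = Round(s_1, k_1) = 0x965DE9

0x965DE9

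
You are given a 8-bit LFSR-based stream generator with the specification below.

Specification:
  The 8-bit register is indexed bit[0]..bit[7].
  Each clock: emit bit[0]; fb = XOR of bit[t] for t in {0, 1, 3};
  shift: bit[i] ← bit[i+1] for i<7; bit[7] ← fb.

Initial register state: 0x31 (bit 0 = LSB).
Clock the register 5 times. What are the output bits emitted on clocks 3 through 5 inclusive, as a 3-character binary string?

001

reg_0 = 0x31
clock 1: out=1, reg = 0x98
clock 2: out=0, reg = 0xCC
clock 3: out=0, reg = 0xE6
clock 4: out=0, reg = 0xF3
clock 5: out=1, reg = 0x79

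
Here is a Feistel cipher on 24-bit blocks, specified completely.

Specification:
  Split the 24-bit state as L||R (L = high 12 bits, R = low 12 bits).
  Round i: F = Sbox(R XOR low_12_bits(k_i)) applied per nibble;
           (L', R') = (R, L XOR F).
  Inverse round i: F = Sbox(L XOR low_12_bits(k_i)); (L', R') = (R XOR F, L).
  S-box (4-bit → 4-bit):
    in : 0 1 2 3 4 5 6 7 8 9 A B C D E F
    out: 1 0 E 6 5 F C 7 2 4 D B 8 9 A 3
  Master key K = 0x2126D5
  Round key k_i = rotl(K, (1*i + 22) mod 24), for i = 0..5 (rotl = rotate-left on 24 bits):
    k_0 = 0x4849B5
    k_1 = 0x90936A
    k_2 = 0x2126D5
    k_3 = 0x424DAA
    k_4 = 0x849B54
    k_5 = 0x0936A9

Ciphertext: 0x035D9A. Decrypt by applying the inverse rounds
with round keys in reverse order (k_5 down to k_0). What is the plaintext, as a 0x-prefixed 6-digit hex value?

0x65EEE2

s_0 = ciphertext = 0x035D9A
s_1 = InvRound(s_0, k_5) = 0x1D2035
s_2 = InvRound(s_1, k_4) = 0xD191D2
s_3 = InvRound(s_2, k_3) = 0x064D19
s_4 = InvRound(s_3, k_2) = 0x1A9064
s_5 = InvRound(s_4, k_1) = 0xEE21A9
s_6 = InvRound(s_5, k_0) = 0x65EEE2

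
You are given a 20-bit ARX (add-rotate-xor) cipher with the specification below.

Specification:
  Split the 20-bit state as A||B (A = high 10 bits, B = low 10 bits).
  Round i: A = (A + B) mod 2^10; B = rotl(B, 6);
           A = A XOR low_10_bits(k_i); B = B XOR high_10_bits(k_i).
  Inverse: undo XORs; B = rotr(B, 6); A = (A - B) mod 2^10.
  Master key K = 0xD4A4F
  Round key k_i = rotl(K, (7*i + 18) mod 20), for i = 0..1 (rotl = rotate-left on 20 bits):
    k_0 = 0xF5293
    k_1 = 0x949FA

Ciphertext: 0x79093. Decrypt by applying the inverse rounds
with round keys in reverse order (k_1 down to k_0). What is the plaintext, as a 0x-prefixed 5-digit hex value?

0x644FF

s_0 = ciphertext = 0x79093
s_1 = InvRound(s_0, k_1) = 0x00C1B
s_2 = InvRound(s_1, k_0) = 0x644FF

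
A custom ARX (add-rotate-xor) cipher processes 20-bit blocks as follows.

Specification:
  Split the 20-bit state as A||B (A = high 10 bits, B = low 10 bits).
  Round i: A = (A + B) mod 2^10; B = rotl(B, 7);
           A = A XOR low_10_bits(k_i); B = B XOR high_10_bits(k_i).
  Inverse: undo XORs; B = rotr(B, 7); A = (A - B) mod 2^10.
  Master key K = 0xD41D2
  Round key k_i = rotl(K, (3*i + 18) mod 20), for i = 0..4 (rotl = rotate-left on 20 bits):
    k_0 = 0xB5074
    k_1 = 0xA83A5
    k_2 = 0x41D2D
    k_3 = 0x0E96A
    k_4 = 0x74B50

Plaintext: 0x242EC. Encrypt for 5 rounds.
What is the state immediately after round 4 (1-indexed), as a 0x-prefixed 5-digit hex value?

0x18C82

s_0 = plaintext = 0x242EC
s_1 = Round(s_0, k_0) = 0xC2089
s_2 = Round(s_1, k_1) = 0x0D231
s_3 = Round(s_2, k_2) = 0xD21C1
s_4 = Round(s_3, k_3) = 0x18C82
s_5 = Round(s_4, k_4) = 0xED4C2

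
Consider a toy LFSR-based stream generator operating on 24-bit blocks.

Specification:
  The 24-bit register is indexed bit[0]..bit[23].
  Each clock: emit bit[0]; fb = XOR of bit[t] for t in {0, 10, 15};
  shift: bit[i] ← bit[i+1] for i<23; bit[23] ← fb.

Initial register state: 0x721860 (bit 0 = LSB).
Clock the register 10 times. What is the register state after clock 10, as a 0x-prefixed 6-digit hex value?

reg_0 = 0x721860
clock 1: out=0, reg = 0x390C30
clock 2: out=0, reg = 0x9C8618
clock 3: out=0, reg = 0x4E430C
clock 4: out=0, reg = 0x272186
clock 5: out=0, reg = 0x1390C3
clock 6: out=1, reg = 0x09C861
clock 7: out=1, reg = 0x04E430
clock 8: out=0, reg = 0x027218
clock 9: out=0, reg = 0x01390C
clock 10: out=0, reg = 0x009C86

0x009C86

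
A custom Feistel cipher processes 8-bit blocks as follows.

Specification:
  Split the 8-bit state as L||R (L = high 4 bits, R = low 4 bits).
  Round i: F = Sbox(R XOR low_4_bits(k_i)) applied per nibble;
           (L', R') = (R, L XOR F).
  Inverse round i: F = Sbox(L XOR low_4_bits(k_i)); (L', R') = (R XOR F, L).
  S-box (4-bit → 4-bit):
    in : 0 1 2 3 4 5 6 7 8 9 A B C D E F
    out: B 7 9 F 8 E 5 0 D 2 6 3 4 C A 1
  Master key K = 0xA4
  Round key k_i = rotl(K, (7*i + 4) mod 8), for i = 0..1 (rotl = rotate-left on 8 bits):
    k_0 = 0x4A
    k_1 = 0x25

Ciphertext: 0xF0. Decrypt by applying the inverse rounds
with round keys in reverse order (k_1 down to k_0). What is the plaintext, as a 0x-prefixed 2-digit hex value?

0xB6

s_0 = ciphertext = 0xF0
s_1 = InvRound(s_0, k_1) = 0x6F
s_2 = InvRound(s_1, k_0) = 0xB6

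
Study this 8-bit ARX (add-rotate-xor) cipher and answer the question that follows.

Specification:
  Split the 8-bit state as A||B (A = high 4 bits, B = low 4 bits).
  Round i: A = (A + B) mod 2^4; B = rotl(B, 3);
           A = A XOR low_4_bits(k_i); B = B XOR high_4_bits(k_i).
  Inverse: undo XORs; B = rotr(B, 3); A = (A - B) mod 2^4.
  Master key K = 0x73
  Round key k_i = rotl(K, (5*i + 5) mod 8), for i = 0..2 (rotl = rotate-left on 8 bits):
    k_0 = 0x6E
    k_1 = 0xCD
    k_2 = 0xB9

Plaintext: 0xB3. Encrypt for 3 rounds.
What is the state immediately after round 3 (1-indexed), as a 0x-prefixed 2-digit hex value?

s_0 = plaintext = 0xB3
s_1 = Round(s_0, k_0) = 0x0F
s_2 = Round(s_1, k_1) = 0x23
s_3 = Round(s_2, k_2) = 0xC2

0xC2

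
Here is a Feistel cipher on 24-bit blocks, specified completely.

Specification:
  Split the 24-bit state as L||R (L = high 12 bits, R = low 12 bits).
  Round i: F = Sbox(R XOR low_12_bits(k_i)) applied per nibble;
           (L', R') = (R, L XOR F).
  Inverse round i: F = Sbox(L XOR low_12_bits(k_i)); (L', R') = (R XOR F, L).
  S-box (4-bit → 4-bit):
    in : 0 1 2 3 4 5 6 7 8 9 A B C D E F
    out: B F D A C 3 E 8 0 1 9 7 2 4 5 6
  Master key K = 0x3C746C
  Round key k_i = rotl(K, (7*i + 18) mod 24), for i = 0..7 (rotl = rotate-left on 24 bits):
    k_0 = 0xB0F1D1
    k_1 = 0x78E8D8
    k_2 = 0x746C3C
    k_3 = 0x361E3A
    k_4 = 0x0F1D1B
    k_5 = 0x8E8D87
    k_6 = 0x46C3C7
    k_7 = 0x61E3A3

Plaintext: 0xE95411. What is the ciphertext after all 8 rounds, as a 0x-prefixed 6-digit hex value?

0x56D45D

s_0 = plaintext = 0xE95411
s_1 = Round(s_0, k_0) = 0x411DBE
s_2 = Round(s_1, k_1) = 0xDBE7FF
s_3 = Round(s_2, k_2) = 0x7FFA94
s_4 = Round(s_3, k_3) = 0xA94B6A
s_5 = Round(s_4, k_4) = 0xB6A41B
s_6 = Round(s_5, k_5) = 0x41BA78
s_7 = Round(s_6, k_6) = 0xA7856D
s_8 = Round(s_7, k_7) = 0x56D45D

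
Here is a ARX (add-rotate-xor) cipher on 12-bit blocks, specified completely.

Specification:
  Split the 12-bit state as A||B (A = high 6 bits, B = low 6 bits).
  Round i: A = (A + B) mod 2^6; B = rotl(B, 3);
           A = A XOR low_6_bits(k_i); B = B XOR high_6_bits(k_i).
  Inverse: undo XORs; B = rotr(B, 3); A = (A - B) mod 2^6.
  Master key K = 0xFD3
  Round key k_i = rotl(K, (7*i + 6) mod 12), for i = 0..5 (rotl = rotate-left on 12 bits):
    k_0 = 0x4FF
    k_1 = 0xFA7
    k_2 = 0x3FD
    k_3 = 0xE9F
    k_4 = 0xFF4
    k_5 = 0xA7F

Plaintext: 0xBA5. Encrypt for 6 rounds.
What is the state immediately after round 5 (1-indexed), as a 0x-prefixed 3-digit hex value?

0x7AF

s_0 = plaintext = 0xBA5
s_1 = Round(s_0, k_0) = 0xB3F
s_2 = Round(s_1, k_1) = 0x301
s_3 = Round(s_2, k_2) = 0xC07
s_4 = Round(s_3, k_3) = 0xA02
s_5 = Round(s_4, k_4) = 0x7AF
s_6 = Round(s_5, k_5) = 0xC94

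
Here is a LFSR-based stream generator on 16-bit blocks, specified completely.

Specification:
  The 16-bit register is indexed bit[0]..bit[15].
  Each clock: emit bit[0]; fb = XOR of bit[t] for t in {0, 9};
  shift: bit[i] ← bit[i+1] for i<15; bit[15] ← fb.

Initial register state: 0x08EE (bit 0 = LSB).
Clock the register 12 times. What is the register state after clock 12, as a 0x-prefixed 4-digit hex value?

0xDEA0

reg_0 = 0x08EE
clock 1: out=0, reg = 0x0477
clock 2: out=1, reg = 0x823B
clock 3: out=1, reg = 0x411D
clock 4: out=1, reg = 0xA08E
clock 5: out=0, reg = 0x5047
clock 6: out=1, reg = 0xA823
clock 7: out=1, reg = 0xD411
clock 8: out=1, reg = 0xEA08
clock 9: out=0, reg = 0xF504
clock 10: out=0, reg = 0x7A82
clock 11: out=0, reg = 0xBD41
clock 12: out=1, reg = 0xDEA0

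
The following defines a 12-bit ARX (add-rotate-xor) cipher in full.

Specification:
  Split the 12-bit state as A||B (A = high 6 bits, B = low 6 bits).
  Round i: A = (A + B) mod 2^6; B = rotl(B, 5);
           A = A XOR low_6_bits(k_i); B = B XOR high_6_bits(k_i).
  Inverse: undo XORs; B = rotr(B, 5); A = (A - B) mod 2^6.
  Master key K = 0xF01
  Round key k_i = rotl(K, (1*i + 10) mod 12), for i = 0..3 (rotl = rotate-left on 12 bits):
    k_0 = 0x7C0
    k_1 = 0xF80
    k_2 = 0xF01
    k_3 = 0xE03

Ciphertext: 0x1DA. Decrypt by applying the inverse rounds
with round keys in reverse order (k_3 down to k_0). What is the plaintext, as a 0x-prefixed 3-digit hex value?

0x9CA

s_0 = ciphertext = 0x1DA
s_1 = InvRound(s_0, k_3) = 0xFC5
s_2 = InvRound(s_1, k_2) = 0x2F3
s_3 = InvRound(s_2, k_1) = 0xC5A
s_4 = InvRound(s_3, k_0) = 0x9CA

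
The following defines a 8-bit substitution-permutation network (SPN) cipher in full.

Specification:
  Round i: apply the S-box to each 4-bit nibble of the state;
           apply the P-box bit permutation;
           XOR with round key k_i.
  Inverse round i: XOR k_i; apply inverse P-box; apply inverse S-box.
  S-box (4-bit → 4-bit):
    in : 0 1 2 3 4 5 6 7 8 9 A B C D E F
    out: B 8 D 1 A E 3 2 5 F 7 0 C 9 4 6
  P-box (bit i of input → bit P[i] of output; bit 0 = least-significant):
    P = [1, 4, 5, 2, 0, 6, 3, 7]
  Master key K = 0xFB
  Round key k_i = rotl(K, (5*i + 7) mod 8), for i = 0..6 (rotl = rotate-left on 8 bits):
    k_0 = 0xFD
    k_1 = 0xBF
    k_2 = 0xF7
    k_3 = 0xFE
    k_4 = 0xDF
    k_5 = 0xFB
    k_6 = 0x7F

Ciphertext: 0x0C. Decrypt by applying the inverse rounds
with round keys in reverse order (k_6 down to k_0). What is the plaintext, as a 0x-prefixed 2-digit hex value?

s_0 = ciphertext = 0x0C
s_1 = InvRound(s_0, k_6) = 0x6A
s_2 = InvRound(s_1, k_5) = 0xD7
s_3 = InvRound(s_2, k_4) = 0xEB
s_4 = InvRound(s_3, k_3) = 0x34
s_5 = InvRound(s_4, k_2) = 0x03
s_6 = InvRound(s_5, k_1) = 0xC5
s_7 = InvRound(s_6, k_0) = 0xEF

0xEF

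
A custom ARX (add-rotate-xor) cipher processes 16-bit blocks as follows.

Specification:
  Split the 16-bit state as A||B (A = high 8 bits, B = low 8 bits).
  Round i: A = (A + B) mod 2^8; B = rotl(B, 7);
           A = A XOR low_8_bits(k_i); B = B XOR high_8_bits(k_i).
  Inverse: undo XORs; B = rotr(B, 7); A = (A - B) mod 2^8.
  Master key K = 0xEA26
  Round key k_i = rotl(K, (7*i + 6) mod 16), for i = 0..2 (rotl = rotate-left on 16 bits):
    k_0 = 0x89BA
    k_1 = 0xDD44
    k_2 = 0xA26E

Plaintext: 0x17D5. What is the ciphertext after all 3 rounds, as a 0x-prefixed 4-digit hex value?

0x0794

s_0 = plaintext = 0x17D5
s_1 = Round(s_0, k_0) = 0x5663
s_2 = Round(s_1, k_1) = 0xFD6C
s_3 = Round(s_2, k_2) = 0x0794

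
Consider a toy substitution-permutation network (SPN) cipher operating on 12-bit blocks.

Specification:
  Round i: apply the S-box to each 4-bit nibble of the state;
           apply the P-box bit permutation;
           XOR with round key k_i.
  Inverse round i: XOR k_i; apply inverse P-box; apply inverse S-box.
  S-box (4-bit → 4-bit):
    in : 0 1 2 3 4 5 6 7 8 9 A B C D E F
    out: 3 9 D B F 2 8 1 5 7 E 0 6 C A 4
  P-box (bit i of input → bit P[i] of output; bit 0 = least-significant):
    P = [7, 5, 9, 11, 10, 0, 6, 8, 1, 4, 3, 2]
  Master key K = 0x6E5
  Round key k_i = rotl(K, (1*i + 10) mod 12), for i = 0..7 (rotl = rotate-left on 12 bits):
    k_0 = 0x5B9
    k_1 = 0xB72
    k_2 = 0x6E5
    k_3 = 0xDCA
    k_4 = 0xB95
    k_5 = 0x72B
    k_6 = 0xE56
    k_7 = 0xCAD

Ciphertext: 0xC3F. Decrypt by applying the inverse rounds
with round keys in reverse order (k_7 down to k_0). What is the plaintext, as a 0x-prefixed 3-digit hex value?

0xDE6

s_0 = ciphertext = 0xC3F
s_1 = InvRound(s_0, k_7) = 0x0B7
s_2 = InvRound(s_1, k_6) = 0xB94
s_3 = InvRound(s_2, k_5) = 0x403
s_4 = InvRound(s_3, k_4) = 0x312
s_5 = InvRound(s_4, k_3) = 0xC82
s_6 = InvRound(s_5, k_2) = 0x1CA
s_7 = InvRound(s_6, k_1) = 0xCB4
s_8 = InvRound(s_7, k_0) = 0xDE6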